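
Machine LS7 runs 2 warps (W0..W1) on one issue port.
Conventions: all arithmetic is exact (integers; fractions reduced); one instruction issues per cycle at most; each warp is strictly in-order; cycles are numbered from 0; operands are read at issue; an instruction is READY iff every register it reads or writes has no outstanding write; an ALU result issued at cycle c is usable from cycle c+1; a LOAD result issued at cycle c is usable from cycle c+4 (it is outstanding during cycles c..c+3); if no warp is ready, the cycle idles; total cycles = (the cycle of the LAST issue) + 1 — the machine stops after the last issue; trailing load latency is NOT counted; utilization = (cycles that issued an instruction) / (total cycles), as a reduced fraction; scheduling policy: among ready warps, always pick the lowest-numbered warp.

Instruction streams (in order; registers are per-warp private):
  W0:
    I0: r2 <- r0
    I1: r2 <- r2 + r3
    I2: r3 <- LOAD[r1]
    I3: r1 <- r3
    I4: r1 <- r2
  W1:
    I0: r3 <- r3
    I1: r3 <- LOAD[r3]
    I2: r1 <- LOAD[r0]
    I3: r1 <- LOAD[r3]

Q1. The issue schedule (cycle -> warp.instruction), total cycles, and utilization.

cycle 0: W0.I0
cycle 1: W0.I1
cycle 2: W0.I2
cycle 3: W1.I0
cycle 4: W1.I1
cycle 5: W1.I2
cycle 6: W0.I3
cycle 7: W0.I4
cycle 8: idle
cycle 9: W1.I3

Answer: 10 cycles, utilization 9/10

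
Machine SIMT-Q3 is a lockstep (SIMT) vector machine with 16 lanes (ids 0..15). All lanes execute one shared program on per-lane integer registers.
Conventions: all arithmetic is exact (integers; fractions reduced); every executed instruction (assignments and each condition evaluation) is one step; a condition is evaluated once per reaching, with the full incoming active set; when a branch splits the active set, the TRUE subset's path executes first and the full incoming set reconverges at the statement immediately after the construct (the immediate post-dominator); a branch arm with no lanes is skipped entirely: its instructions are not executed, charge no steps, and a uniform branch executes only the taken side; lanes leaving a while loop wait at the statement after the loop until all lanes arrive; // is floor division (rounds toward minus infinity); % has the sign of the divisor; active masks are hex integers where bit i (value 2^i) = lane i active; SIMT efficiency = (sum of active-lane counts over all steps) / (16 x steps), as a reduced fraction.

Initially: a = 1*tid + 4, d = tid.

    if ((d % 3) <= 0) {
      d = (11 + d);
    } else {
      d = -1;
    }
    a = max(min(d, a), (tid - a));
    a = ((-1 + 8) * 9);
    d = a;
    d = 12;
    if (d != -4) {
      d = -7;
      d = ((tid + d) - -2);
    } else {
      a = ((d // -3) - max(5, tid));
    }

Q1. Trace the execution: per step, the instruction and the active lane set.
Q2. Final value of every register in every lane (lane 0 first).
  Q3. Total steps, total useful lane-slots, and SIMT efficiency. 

step 0: eval ((d % 3) <= 0)          0xffff
step 1: d <- (11 + d)                0x9249
step 2: d <- -1                      0x6db6
step 3: a <- max(min(d, a), (tid - a)) 0xffff
step 4: a <- ((-1 + 8) * 9)          0xffff
step 5: d <- a                       0xffff
step 6: d <- 12                      0xffff
step 7: eval (d != -4)               0xffff
step 8: d <- -7                      0xffff
step 9: d <- ((tid + d) - -2)        0xffff

Answer: 10 steps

a: 63,63,63,63,63,63,63,63,63,63,63,63,63,63,63,63
d: -5,-4,-3,-2,-1,0,1,2,3,4,5,6,7,8,9,10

steps = 10; useful = 144; efficiency = 144/160 = 9/10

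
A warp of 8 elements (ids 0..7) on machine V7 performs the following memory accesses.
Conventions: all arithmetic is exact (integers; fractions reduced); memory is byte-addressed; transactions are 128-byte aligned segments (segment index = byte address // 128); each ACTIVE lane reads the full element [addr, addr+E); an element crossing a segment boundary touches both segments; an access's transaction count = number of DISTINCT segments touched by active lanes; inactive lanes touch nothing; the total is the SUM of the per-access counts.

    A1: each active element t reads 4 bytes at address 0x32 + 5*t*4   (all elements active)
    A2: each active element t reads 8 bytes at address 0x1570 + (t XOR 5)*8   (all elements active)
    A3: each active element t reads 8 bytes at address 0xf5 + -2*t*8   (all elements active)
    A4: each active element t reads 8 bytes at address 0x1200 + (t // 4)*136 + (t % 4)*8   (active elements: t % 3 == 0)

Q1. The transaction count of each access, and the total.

A1: 2 transactions
A2: 2 transactions
A3: 1 transaction
A4: 2 transactions

Answer: 2,2,1,2; total 7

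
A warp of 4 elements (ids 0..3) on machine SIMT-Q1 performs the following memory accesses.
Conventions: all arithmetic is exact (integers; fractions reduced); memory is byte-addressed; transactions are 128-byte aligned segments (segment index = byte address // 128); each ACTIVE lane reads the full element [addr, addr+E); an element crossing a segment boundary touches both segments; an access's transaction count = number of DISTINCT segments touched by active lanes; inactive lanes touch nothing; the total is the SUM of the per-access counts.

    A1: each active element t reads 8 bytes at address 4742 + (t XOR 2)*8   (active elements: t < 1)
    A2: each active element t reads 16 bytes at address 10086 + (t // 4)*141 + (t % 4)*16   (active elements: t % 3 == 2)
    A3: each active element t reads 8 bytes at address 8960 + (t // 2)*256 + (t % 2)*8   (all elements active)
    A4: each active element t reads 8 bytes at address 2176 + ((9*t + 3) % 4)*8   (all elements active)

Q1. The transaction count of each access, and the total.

A1: 1 transaction
A2: 1 transaction
A3: 2 transactions
A4: 1 transaction

Answer: 1,1,2,1; total 5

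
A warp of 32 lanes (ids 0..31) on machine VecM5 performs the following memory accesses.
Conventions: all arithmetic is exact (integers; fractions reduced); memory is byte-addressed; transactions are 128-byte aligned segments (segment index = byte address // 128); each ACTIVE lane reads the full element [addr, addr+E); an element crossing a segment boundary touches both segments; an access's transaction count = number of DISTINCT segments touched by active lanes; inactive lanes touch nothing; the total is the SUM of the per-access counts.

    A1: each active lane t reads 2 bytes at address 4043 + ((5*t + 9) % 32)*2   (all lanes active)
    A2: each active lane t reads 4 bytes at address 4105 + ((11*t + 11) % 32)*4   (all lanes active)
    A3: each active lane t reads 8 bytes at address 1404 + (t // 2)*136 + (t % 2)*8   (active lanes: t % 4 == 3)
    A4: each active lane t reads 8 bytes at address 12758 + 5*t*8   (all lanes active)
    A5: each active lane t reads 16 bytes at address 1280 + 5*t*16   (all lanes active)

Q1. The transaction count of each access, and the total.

A1: 2 transactions
A2: 2 transactions
A3: 9 transactions
A4: 11 transactions
A5: 20 transactions

Answer: 2,2,9,11,20; total 44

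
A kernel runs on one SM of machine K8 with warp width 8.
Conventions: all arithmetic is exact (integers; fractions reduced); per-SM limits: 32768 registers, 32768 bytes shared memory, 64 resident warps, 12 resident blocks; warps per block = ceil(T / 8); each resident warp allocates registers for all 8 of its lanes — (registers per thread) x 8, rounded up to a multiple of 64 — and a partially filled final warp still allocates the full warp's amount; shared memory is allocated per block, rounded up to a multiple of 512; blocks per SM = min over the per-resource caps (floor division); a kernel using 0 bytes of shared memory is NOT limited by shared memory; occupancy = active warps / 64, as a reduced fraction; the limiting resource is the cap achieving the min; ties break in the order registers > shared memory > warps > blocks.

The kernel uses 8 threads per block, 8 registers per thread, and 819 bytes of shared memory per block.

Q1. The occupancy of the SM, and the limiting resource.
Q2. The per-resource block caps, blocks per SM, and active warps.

Answer: occupancy 3/16, limited by blocks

registers: 512 blocks
shared memory: 32 blocks
warps: 64 blocks
blocks: 12 blocks

Answer: 12 blocks, 12 active warps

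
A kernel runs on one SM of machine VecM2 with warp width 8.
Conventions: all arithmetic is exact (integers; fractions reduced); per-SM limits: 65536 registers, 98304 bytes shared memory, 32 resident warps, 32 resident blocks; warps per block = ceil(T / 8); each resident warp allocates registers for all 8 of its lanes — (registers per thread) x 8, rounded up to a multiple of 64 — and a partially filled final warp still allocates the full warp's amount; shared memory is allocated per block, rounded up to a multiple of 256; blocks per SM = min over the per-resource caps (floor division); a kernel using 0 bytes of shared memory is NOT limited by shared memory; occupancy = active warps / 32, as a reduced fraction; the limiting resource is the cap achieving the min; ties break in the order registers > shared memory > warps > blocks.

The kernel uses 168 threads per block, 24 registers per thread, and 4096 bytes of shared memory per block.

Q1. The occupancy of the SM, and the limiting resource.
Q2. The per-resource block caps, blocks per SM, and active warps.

Answer: occupancy 21/32, limited by warps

registers: 16 blocks
shared memory: 24 blocks
warps: 1 block
blocks: 32 blocks

Answer: 1 block, 21 active warps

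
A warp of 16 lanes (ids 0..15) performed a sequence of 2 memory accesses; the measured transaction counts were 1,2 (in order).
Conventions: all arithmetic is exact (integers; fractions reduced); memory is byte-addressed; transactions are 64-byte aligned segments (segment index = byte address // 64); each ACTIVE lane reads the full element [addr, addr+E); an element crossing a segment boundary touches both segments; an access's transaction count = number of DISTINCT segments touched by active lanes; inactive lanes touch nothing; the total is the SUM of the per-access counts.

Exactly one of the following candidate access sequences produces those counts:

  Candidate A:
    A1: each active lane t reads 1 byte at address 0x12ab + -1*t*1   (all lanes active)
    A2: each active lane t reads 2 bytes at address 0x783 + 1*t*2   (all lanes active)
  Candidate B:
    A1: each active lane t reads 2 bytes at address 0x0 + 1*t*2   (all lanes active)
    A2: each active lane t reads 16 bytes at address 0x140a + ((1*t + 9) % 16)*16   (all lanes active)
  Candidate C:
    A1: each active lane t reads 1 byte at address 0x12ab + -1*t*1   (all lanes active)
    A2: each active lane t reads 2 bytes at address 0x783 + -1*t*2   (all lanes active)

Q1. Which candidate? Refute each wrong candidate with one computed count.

A: A2 gives 1 transaction, not 2
B: A2 gives 5 transactions, not 2
C: all counts match (1,2)

Answer: C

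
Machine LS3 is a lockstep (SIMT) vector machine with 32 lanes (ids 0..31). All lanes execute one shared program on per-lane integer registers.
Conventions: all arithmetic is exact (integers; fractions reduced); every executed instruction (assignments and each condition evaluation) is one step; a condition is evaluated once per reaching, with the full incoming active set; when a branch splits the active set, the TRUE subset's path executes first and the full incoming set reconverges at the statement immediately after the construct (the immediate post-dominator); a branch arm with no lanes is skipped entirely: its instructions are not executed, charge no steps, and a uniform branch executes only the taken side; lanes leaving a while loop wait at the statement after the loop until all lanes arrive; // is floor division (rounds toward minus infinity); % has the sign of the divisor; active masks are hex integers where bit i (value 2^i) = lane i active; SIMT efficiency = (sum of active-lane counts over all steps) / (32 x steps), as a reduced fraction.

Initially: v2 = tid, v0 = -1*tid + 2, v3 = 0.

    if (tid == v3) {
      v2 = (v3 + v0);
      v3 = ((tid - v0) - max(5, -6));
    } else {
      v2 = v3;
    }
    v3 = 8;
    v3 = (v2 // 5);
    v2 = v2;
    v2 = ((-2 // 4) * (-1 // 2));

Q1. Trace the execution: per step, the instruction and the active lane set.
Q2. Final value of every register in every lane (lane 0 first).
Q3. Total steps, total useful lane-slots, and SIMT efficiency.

step 0: eval (tid == v3)             0xffffffff
step 1: v2 <- (v3 + v0)              0x00000001
step 2: v3 <- ((tid - v0) - max(5, -6)) 0x00000001
step 3: v2 <- v3                     0xfffffffe
step 4: v3 <- 8                      0xffffffff
step 5: v3 <- (v2 // 5)              0xffffffff
step 6: v2 <- v2                     0xffffffff
step 7: v2 <- ((-2 // 4) * (-1 // 2)) 0xffffffff

Answer: 8 steps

v2: 1,1,1,1,1,1,1,1,1,1,1,1,1,1,1,1,1,1,1,1,1,1,1,1,1,1,1,1,1,1,1,1
v0: 2,1,0,-1,-2,-3,-4,-5,-6,-7,-8,-9,-10,-11,-12,-13,-14,-15,-16,-17,-18,-19,-20,-21,-22,-23,-24,-25,-26,-27,-28,-29
v3: 0,0,0,0,0,0,0,0,0,0,0,0,0,0,0,0,0,0,0,0,0,0,0,0,0,0,0,0,0,0,0,0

steps = 8; useful = 193; efficiency = 193/256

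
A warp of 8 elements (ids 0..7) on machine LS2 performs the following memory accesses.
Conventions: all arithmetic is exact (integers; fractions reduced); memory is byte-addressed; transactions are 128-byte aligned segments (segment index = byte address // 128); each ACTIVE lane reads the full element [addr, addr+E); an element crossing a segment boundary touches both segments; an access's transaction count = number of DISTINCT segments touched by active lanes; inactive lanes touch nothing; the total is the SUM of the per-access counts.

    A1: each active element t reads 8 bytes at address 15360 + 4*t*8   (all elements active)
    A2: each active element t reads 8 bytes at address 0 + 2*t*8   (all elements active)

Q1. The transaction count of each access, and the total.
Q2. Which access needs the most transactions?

A1: 2 transactions
A2: 1 transaction

Answer: 2,1; total 3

Answer: A1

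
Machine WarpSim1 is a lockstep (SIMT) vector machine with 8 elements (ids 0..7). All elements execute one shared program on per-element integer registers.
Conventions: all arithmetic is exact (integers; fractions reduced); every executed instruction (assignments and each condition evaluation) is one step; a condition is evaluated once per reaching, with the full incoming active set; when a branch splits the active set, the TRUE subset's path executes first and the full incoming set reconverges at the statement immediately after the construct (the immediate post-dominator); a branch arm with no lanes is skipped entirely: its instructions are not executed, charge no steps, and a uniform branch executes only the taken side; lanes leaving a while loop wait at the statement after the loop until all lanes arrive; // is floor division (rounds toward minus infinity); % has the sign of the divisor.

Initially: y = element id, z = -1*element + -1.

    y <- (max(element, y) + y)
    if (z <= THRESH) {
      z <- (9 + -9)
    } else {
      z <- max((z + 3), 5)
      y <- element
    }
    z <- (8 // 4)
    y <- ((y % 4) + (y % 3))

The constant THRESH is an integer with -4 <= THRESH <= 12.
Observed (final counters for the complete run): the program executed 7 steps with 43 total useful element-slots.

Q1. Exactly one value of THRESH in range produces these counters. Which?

Answer: THRESH = -4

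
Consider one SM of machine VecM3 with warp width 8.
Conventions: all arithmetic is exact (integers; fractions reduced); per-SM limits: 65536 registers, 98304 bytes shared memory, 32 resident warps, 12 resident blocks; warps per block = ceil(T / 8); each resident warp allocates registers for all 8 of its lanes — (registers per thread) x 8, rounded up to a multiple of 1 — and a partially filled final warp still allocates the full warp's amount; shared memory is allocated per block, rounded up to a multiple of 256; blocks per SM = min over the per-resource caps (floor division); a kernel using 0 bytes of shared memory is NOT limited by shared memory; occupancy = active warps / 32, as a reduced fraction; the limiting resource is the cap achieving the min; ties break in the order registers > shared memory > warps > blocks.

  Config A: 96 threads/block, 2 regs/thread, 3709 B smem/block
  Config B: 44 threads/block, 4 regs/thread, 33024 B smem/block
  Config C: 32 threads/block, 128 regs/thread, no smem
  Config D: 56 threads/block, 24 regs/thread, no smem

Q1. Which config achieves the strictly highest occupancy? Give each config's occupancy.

occupancies: A 3/4, B 3/8, C 1, D 7/8

Answer: C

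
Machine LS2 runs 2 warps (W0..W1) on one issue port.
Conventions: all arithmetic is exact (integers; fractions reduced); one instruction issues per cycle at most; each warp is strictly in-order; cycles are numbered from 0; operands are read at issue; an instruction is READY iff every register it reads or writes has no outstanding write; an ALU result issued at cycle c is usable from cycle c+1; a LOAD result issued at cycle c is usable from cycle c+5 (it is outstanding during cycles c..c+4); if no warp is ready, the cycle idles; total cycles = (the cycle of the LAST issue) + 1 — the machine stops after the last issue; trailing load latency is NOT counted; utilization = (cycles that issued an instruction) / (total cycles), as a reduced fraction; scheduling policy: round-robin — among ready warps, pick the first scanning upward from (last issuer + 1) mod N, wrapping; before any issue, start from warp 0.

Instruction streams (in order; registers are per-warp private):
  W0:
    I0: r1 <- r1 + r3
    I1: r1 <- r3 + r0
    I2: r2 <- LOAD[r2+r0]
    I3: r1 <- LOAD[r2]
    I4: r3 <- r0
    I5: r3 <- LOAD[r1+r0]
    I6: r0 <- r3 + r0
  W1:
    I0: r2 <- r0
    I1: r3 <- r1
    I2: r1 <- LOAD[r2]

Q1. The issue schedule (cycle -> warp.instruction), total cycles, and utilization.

cycle 0: W0.I0
cycle 1: W1.I0
cycle 2: W0.I1
cycle 3: W1.I1
cycle 4: W0.I2
cycle 5: W1.I2
cycle 6: idle
cycle 7: idle
cycle 8: idle
cycle 9: W0.I3
cycle 10: W0.I4
cycle 11: idle
cycle 12: idle
cycle 13: idle
cycle 14: W0.I5
cycle 15: idle
cycle 16: idle
cycle 17: idle
cycle 18: idle
cycle 19: W0.I6

Answer: 20 cycles, utilization 1/2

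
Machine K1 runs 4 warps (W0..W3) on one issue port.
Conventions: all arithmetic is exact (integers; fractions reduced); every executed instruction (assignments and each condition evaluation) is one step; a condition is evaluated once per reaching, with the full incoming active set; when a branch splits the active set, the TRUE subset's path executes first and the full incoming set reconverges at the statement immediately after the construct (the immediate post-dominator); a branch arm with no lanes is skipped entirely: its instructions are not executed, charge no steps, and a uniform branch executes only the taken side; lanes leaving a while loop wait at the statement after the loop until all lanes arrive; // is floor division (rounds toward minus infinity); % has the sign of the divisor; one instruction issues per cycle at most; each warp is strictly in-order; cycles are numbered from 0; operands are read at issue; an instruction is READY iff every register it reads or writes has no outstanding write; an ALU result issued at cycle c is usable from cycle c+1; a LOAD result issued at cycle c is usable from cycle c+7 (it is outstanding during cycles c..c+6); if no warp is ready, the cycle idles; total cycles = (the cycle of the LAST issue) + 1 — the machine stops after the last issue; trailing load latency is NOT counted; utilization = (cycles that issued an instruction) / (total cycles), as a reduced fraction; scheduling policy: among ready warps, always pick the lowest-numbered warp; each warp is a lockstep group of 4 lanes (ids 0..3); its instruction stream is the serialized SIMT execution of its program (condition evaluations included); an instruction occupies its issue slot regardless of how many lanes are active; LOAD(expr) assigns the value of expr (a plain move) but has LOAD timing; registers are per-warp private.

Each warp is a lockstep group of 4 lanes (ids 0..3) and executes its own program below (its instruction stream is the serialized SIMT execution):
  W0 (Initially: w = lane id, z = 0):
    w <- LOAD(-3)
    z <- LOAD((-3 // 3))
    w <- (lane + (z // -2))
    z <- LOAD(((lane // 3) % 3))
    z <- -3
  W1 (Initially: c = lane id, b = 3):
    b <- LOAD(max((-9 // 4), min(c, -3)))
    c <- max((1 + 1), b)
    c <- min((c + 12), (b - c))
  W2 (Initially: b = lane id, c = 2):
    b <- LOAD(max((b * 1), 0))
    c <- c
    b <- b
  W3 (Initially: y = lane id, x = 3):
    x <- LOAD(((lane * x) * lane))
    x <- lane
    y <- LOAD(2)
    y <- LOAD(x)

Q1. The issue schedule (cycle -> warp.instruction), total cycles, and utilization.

cycle 0: W0.I0
cycle 1: W0.I1
cycle 2: W1.I0
cycle 3: W2.I0
cycle 4: W2.I1
cycle 5: W3.I0
cycle 6: idle
cycle 7: idle
cycle 8: W0.I2
cycle 9: W0.I3
cycle 10: W1.I1
cycle 11: W1.I2
cycle 12: W2.I2
cycle 13: W3.I1
cycle 14: W3.I2
cycle 15: idle
cycle 16: W0.I4
cycle 17: idle
cycle 18: idle
cycle 19: idle
cycle 20: idle
cycle 21: W3.I3

Answer: 22 cycles, utilization 15/22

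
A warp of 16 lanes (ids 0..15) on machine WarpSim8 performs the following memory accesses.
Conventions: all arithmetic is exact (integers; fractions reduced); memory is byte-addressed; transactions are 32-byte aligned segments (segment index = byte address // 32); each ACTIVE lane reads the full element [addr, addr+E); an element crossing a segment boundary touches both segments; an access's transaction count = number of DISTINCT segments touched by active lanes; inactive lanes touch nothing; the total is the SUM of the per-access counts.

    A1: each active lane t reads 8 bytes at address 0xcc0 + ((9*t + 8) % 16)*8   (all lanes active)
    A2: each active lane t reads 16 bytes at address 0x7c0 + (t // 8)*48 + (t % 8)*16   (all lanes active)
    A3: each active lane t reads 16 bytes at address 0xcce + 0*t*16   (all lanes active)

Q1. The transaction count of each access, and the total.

A1: 4 transactions
A2: 6 transactions
A3: 1 transaction

Answer: 4,6,1; total 11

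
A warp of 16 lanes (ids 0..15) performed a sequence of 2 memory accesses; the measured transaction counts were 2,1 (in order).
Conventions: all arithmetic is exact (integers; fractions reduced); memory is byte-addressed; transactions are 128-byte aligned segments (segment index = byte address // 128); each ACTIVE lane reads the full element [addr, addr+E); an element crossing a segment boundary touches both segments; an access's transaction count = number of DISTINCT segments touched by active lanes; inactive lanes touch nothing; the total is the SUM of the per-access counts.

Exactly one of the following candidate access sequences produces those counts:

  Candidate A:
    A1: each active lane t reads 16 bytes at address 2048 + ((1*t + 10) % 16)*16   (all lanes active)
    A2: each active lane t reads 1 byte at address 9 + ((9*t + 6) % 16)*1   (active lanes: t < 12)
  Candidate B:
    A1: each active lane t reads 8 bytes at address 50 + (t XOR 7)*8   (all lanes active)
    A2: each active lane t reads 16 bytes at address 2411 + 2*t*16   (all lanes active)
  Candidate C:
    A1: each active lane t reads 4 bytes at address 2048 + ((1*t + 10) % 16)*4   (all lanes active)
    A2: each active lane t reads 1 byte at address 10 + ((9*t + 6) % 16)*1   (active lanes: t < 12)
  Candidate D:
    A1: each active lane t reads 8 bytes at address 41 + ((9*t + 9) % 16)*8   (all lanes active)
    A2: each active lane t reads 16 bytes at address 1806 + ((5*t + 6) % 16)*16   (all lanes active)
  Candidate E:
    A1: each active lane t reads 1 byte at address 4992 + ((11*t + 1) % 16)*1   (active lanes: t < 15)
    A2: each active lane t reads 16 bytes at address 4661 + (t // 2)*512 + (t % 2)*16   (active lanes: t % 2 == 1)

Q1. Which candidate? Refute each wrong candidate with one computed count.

B: A2 gives 5 transactions, not 1
C: A1 gives 1 transaction, not 2
D: A2 gives 3 transactions, not 1
E: A1 gives 1 transaction, not 2
A: all counts match (2,1)

Answer: A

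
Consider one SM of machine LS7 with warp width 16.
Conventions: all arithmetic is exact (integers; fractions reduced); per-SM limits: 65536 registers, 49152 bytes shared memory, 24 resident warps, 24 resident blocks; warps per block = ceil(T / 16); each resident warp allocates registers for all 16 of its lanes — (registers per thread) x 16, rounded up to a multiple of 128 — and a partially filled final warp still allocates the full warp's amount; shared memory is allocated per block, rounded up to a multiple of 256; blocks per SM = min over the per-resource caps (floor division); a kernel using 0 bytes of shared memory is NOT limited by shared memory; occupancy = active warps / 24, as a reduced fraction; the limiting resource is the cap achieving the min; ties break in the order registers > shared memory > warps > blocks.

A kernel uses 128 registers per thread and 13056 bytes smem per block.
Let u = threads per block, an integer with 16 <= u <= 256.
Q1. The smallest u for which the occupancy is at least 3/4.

Answer: u = 81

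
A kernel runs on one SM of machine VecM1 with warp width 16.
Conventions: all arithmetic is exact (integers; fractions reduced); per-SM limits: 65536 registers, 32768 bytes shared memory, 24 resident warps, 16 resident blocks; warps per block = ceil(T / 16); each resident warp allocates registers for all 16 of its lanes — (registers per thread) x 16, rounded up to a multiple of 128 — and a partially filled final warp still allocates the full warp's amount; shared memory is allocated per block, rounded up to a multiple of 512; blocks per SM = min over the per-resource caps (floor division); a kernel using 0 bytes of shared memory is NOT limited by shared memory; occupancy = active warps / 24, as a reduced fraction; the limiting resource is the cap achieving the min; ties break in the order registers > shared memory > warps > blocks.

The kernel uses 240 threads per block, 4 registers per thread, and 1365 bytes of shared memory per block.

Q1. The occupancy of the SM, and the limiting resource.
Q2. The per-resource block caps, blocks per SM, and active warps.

Answer: occupancy 5/8, limited by warps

registers: 34 blocks
shared memory: 21 blocks
warps: 1 block
blocks: 16 blocks

Answer: 1 block, 15 active warps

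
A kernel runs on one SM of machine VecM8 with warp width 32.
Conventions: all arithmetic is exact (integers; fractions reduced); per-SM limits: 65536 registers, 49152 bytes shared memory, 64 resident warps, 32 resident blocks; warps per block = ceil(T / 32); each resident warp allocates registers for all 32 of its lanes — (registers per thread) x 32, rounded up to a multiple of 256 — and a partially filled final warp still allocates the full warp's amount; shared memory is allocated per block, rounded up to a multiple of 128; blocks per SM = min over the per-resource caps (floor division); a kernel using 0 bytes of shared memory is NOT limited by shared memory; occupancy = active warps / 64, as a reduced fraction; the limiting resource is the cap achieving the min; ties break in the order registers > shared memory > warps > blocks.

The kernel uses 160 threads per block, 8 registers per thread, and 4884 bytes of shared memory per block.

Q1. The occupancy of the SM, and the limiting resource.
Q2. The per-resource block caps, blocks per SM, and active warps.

Answer: occupancy 45/64, limited by shared memory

registers: 51 blocks
shared memory: 9 blocks
warps: 12 blocks
blocks: 32 blocks

Answer: 9 blocks, 45 active warps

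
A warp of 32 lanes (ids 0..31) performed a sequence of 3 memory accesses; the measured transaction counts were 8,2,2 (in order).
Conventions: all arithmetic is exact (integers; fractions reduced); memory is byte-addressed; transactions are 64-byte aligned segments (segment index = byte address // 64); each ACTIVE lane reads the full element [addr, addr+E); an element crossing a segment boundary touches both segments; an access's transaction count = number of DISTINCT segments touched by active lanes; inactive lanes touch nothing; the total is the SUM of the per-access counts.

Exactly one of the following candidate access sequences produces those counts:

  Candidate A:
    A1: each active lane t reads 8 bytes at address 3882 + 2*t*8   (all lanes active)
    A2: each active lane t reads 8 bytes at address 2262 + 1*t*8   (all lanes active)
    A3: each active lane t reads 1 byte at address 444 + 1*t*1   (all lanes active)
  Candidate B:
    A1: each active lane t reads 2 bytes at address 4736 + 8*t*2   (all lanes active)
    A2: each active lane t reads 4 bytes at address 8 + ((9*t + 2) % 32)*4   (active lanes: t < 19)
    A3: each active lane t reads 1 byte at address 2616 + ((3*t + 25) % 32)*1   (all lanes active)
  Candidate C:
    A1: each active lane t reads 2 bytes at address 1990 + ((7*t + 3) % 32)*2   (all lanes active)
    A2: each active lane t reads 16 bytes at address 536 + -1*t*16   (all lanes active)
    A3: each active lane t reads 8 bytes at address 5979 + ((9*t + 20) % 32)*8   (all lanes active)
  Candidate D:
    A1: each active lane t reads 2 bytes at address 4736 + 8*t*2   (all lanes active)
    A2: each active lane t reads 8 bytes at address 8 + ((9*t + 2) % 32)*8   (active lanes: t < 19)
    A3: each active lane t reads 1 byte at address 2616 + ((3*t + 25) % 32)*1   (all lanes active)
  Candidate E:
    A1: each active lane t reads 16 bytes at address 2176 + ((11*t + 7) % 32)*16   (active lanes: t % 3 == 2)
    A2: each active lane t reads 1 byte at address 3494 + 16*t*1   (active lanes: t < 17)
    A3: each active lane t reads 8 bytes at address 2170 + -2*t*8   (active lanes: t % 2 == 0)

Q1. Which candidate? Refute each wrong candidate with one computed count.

A: A1 gives 9 transactions, not 8
C: A1 gives 2 transactions, not 8
D: A2 gives 4 transactions, not 2
E: A1 gives 3 transactions, not 8
B: all counts match (8,2,2)

Answer: B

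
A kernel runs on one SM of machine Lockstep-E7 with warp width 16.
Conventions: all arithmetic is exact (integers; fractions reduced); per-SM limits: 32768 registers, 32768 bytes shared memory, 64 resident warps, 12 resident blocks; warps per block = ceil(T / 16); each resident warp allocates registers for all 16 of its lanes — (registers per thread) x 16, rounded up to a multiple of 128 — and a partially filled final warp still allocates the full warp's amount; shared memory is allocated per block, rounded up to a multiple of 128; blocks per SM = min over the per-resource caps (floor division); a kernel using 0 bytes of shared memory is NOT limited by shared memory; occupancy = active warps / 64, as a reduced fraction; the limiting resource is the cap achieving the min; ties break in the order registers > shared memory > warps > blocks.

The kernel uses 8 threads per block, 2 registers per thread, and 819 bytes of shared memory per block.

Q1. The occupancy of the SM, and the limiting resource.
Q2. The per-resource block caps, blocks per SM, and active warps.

Answer: occupancy 3/16, limited by blocks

registers: 256 blocks
shared memory: 36 blocks
warps: 64 blocks
blocks: 12 blocks

Answer: 12 blocks, 12 active warps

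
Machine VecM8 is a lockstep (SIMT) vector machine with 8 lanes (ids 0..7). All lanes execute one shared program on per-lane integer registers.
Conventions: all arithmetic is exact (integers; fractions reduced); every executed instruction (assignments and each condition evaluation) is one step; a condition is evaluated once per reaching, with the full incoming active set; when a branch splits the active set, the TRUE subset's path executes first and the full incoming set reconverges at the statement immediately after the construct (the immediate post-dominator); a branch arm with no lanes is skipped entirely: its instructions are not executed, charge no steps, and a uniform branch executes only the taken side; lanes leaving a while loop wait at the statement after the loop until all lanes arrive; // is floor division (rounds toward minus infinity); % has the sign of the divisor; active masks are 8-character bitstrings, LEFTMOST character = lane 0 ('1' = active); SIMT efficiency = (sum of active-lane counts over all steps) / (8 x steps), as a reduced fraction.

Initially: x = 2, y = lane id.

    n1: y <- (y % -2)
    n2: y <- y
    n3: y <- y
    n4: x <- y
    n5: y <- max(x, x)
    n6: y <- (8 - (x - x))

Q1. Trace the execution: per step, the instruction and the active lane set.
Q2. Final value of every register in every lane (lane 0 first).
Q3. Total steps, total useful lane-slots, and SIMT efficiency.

step 0: y <- (y % -2)                11111111
step 1: y <- y                       11111111
step 2: y <- y                       11111111
step 3: x <- y                       11111111
step 4: y <- max(x, x)               11111111
step 5: y <- (8 - (x - x))           11111111

Answer: 6 steps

x: 0,-1,0,-1,0,-1,0,-1
y: 8,8,8,8,8,8,8,8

steps = 6; useful = 48; efficiency = 48/48 = 1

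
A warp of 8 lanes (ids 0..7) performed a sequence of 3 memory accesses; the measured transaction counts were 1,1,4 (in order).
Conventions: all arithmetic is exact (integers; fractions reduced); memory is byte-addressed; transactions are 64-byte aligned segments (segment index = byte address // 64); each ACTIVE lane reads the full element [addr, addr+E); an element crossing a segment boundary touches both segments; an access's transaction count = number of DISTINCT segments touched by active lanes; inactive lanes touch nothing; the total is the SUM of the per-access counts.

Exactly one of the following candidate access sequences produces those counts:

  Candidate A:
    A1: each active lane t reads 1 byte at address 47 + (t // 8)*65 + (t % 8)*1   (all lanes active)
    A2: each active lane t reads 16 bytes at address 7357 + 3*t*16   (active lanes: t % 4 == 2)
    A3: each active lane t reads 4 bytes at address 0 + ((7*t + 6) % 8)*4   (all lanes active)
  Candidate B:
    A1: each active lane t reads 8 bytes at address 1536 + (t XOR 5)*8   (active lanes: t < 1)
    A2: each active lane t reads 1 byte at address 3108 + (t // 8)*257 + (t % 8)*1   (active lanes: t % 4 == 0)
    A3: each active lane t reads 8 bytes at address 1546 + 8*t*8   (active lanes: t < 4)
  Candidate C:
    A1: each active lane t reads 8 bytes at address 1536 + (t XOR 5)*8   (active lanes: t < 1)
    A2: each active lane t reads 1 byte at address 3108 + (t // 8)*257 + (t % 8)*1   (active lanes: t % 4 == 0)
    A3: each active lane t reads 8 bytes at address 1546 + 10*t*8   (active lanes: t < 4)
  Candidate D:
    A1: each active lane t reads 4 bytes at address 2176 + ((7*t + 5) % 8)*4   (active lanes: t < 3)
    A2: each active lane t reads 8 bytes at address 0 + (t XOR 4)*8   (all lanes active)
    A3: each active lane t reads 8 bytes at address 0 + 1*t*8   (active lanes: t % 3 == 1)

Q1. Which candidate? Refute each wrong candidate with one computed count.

A: A2 gives 2 transactions, not 1
C: A3 gives 5 transactions, not 4
D: A3 gives 1 transaction, not 4
B: all counts match (1,1,4)

Answer: B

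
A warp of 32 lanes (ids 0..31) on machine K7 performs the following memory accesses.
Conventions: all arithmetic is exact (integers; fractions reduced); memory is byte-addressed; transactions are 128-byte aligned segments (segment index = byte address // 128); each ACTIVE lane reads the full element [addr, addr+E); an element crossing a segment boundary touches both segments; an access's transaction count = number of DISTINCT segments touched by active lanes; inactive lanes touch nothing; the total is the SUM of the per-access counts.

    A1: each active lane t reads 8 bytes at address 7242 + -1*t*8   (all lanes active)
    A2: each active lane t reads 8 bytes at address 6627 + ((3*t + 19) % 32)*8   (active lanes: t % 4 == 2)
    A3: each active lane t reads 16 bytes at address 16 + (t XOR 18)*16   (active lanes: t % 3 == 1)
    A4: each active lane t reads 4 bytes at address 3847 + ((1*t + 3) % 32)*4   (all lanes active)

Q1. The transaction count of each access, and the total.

A1: 3 transactions
A2: 3 transactions
A3: 5 transactions
A4: 2 transactions

Answer: 3,3,5,2; total 13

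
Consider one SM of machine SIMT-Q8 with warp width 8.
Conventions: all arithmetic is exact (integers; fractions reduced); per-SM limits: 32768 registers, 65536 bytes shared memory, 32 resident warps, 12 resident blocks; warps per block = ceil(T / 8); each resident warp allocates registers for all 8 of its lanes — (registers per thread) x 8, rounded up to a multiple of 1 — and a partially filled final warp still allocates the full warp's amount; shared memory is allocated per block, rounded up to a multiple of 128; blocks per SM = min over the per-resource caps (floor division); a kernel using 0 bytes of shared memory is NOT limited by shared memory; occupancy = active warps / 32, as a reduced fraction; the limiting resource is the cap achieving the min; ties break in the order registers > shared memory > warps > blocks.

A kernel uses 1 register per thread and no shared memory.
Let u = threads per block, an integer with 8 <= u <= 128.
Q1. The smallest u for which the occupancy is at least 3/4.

Answer: u = 9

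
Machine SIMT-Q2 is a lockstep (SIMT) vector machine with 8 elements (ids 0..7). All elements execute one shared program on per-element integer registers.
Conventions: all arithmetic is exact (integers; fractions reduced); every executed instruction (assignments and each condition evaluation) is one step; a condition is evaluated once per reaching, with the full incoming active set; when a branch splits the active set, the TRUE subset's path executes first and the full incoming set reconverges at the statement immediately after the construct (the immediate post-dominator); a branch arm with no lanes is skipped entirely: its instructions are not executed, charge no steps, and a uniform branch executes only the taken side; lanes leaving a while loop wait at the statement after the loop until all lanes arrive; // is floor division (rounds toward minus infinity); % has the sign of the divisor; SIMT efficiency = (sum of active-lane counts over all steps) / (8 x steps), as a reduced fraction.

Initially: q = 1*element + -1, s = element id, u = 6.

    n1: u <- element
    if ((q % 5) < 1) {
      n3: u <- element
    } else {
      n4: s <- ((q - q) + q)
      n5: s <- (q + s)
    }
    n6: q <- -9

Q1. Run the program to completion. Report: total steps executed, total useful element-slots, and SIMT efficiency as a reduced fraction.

Answer: 6 steps, 38 useful, 19/24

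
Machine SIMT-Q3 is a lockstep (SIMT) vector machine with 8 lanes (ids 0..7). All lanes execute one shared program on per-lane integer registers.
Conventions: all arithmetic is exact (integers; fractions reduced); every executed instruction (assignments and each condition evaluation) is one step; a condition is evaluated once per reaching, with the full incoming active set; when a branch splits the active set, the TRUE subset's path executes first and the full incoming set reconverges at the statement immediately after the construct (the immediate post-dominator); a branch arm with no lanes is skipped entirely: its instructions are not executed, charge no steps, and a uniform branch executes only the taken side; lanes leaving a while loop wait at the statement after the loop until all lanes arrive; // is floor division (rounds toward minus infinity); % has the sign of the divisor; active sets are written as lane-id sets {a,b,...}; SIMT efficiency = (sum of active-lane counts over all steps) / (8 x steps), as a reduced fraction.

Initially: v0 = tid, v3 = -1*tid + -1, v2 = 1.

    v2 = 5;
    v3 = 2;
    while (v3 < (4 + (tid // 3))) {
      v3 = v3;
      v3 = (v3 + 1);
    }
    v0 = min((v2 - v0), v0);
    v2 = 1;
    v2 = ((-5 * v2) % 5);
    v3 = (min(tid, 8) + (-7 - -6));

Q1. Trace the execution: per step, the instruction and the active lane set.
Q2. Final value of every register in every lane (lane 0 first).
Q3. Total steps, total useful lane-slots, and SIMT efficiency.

step 0: v2 <- 5                      {0,1,2,3,4,5,6,7}
step 1: v3 <- 2                      {0,1,2,3,4,5,6,7}
step 2: eval (v3 < (4 + (tid // 3))) {0,1,2,3,4,5,6,7}
step 3: v3 <- v3                     {0,1,2,3,4,5,6,7}
step 4: v3 <- (v3 + 1)               {0,1,2,3,4,5,6,7}
step 5: eval (v3 < (4 + (tid // 3))) {0,1,2,3,4,5,6,7}
step 6: v3 <- v3                     {0,1,2,3,4,5,6,7}
step 7: v3 <- (v3 + 1)               {0,1,2,3,4,5,6,7}
step 8: eval (v3 < (4 + (tid // 3))) {0,1,2,3,4,5,6,7}
step 9: v3 <- v3                     {3,4,5,6,7}
step 10: v3 <- (v3 + 1)               {3,4,5,6,7}
step 11: eval (v3 < (4 + (tid // 3))) {3,4,5,6,7}
step 12: v3 <- v3                     {6,7}
step 13: v3 <- (v3 + 1)               {6,7}
step 14: eval (v3 < (4 + (tid // 3))) {6,7}
step 15: v0 <- min((v2 - v0), v0)     {0,1,2,3,4,5,6,7}
step 16: v2 <- 1                      {0,1,2,3,4,5,6,7}
step 17: v2 <- ((-5 * v2) % 5)        {0,1,2,3,4,5,6,7}
step 18: v3 <- (min(tid, 8) + (-7 - -6)) {0,1,2,3,4,5,6,7}

Answer: 19 steps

v0: 0,1,2,2,1,0,-1,-2
v3: -1,0,1,2,3,4,5,6
v2: 0,0,0,0,0,0,0,0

steps = 19; useful = 125; efficiency = 125/152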